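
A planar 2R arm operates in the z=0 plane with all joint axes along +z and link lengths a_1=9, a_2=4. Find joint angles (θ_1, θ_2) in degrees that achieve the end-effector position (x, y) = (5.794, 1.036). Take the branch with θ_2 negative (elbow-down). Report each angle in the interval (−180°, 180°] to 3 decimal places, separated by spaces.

cos θ_2 = (34.6437−9²−4²)/(2·9·4) = -0.8661; θ_2 = -150.0039° (elbow-down)
β = atan2(1.0360,5.7940) = 10.1377°; ψ = atan2(-1.9998,5.5358) = -19.8620°
θ_1 = β − ψ = 29.9997°

30.000 -150.004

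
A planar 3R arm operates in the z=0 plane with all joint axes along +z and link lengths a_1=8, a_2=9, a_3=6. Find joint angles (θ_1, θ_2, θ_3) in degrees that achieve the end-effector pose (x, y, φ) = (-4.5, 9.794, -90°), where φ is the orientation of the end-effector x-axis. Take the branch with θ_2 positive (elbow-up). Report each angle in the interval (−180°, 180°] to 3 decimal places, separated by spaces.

89.997 30.006 149.997

wrist centre = target − a_3·(cos φ, sin φ) = (-4.5000, 15.7940)
cos θ_2 = (269.7004−8²−9²)/(2·8·9) = 0.8660; θ_2 = 30.0057° (elbow-up)
β = atan2(15.7940,-4.5000) = 105.9032°; ψ = atan2(4.5008,15.7938) = 15.9061°
θ_1 = β − ψ = 89.9972°
θ_3 = φ − θ_1 − θ_2 = 149.9971° (wrapped to (-180°,180°])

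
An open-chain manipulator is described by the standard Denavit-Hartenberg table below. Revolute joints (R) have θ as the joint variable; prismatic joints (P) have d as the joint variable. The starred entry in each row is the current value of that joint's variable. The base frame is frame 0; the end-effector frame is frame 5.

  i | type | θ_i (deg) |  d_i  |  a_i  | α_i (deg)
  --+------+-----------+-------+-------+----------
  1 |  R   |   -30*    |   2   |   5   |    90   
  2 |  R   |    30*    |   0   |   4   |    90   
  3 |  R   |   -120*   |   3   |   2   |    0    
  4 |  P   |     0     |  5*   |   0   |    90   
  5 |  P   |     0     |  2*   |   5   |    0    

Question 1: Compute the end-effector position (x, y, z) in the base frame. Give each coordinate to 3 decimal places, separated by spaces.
after link 1: o_1 = (4.3301, -2.5000, 2.0000)
after link 2: o_2 = (7.3301, -4.2321, 4.0000)
after link 3: o_3 = (8.7452, -3.0490, 0.9019)
after link 4: o_4 = (10.9103, -4.2990, -3.4282)
after link 5: o_5 = (9.4013, 0.4175, -5.5442)

9.401 0.417 -5.544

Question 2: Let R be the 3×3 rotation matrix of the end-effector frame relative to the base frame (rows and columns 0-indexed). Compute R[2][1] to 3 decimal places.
-0.866

End-effector y-axis (col 1 of R) = (0.4330,-0.2500,-0.8660)
R[2][1] = -0.8660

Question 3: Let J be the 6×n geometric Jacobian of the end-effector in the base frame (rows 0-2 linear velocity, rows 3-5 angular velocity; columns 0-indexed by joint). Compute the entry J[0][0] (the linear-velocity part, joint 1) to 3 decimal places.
axis z_0 = ẑ; lever o_n−o_0 = (9.4013,0.4175,-5.5442)
cross product → J_v[:, 0] = (-0.4175,9.4013,0.0000)
J_ω[:, 0] = z_0
entry J[0][0] = -0.4175

-0.417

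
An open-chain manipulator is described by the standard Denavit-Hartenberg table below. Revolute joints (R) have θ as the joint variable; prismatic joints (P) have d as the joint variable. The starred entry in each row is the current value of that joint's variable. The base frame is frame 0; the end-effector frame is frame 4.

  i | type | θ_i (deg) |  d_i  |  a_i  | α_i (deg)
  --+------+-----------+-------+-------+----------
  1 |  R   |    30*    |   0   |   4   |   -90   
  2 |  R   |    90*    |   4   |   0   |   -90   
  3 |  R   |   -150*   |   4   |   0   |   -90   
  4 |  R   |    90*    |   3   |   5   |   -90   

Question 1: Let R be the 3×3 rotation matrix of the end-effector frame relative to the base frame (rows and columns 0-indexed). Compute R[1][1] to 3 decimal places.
-0.750

End-effector y-axis (col 1 of R) = (0.4330,-0.7500,0.5000)
R[1][1] = -0.7500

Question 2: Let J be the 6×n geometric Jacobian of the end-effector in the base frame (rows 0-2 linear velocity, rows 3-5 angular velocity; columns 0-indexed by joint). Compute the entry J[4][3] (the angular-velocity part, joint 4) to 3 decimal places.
0.750

axis z_3 = (-0.4330,0.7500,-0.5000); lever o_n−o_3 = (3.0311,4.7500,-1.5000)
cross product → J_v[:, 3] = (1.2500,-2.1651,-4.3301)
J_ω[:, 3] = z_3
entry J[4][3] = 0.7500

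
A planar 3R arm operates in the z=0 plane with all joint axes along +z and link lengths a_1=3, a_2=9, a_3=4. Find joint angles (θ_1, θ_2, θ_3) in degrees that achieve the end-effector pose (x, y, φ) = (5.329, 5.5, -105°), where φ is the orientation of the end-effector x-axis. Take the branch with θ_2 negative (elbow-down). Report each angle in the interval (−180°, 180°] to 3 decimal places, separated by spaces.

wrist centre = target − a_3·(cos φ, sin φ) = (6.3643, 9.3637)
cos θ_2 = (128.1830−3²−9²)/(2·3·9) = 0.7071; θ_2 = -45.0012° (elbow-down)
β = atan2(9.3637,6.3643) = 55.7970°; ψ = atan2(-6.3641,9.3638) = -34.2019°
θ_1 = β − ψ = 89.9989°
θ_3 = φ − θ_1 − θ_2 = -149.9977° (wrapped to (-180°,180°])

89.999 -45.001 -149.998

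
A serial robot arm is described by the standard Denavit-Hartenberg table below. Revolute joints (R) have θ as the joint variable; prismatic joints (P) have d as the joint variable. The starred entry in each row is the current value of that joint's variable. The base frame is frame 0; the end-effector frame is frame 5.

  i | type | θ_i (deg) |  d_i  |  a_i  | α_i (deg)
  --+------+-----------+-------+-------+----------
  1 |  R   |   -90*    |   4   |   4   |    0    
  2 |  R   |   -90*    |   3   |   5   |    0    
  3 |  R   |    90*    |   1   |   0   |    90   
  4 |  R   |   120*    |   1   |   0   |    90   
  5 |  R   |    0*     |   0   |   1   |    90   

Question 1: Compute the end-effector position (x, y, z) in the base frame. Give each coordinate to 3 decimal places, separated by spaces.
after link 1: o_1 = (0.0000, -4.0000, 4.0000)
after link 2: o_2 = (-5.0000, -4.0000, 7.0000)
after link 3: o_3 = (-5.0000, -4.0000, 8.0000)
after link 4: o_4 = (-6.0000, -4.0000, 8.0000)
after link 5: o_5 = (-6.0000, -3.5000, 8.8660)

-6.000 -3.500 8.866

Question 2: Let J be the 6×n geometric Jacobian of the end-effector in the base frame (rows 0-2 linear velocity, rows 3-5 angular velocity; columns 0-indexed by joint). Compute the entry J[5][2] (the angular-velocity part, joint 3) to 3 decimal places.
1.000

axis z_2 = (0.0000,0.0000,1.0000); lever o_n−o_2 = (-1.0000,0.5000,1.8660)
cross product → J_v[:, 2] = (-0.5000,-1.0000,0.0000)
J_ω[:, 2] = z_2
entry J[5][2] = 1.0000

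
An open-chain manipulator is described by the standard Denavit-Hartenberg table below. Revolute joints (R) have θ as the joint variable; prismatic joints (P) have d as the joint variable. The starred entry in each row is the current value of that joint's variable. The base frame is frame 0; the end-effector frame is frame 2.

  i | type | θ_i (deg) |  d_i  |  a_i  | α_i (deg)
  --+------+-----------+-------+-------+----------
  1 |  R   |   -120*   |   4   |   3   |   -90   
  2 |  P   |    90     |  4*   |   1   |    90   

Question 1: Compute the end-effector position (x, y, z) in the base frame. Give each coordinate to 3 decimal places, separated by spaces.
after link 1: o_1 = (-1.5000, -2.5981, 4.0000)
after link 2: o_2 = (1.9641, -4.5981, 3.0000)

1.964 -4.598 3.000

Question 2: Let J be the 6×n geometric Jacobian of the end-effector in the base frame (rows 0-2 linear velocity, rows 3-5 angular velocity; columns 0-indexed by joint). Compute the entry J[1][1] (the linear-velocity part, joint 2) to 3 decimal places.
-0.500

prismatic axis z_1 = (0.8660,-0.5000,0.0000)
J_v[:, 1] = z_1; J_ω[:, 1] = (0,0,0)
entry J[1][1] = -0.5000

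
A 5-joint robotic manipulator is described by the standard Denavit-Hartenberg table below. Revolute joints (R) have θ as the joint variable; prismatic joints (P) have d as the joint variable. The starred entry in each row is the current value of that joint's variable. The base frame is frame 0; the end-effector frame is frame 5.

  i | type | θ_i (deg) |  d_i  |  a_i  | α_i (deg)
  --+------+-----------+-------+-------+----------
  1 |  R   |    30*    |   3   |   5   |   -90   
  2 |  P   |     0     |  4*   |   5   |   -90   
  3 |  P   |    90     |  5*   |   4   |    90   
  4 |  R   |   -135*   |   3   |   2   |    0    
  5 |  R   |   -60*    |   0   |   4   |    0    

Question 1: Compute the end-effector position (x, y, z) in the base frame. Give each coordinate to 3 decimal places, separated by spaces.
after link 1: o_1 = (4.3301, 2.5000, 3.0000)
after link 2: o_2 = (6.6603, 8.4641, 3.0000)
after link 3: o_3 = (8.6603, 5.0000, -2.0000)
after link 4: o_4 = (10.5512, 7.7247, -0.5858)
after link 5: o_5 = (8.6194, 11.0708, -1.6211)

8.619 11.071 -1.621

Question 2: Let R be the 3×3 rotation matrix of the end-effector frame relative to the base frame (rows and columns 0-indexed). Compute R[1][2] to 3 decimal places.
0.500

End-effector z-axis (col 2 of R) = (0.8660,0.5000,-0.0000)
R[1][2] = 0.5000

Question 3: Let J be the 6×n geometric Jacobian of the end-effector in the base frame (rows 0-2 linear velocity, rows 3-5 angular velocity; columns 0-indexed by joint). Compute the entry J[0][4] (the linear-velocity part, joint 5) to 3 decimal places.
axis z_4 = (0.8660,0.5000,-0.0000); lever o_n−o_4 = (-1.9319,3.3461,-1.0353)
cross product → J_v[:, 4] = (-0.5176,0.8966,3.8637)
J_ω[:, 4] = z_4
entry J[0][4] = -0.5176

-0.518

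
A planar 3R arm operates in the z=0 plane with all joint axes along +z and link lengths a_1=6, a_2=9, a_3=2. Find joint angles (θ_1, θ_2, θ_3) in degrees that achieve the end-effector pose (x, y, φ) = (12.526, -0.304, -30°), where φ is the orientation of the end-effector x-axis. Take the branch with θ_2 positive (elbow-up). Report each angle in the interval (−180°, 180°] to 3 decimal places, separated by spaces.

-52.623 90.003 -67.380

wrist centre = target − a_3·(cos φ, sin φ) = (10.7939, 0.6960)
cos θ_2 = (116.9938−6²−9²)/(2·6·9) = -0.0001; θ_2 = 90.0033° (elbow-up)
β = atan2(0.6960,10.7939) = 3.6894°; ψ = atan2(9.0000,5.9995) = 56.3122°
θ_1 = β − ψ = -52.6229°
θ_3 = φ − θ_1 − θ_2 = -67.3804° (wrapped to (-180°,180°])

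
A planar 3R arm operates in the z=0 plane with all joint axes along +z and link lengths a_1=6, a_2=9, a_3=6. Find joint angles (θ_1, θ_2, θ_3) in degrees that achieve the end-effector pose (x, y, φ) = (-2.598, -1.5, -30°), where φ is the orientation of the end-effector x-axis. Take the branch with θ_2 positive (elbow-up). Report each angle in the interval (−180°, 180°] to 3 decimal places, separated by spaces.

wrist centre = target − a_3·(cos φ, sin φ) = (-7.7942, 1.5000)
cos θ_2 = (62.9988−6²−9²)/(2·6·9) = -0.5000; θ_2 = 120.0007° (elbow-up)
β = atan2(1.5000,-7.7942) = 169.1065°; ψ = atan2(7.7942,1.4999) = 79.1072°
θ_1 = β − ψ = 89.9993°
θ_3 = φ − θ_1 − θ_2 = 120.0000° (wrapped to (-180°,180°])

89.999 120.001 120.000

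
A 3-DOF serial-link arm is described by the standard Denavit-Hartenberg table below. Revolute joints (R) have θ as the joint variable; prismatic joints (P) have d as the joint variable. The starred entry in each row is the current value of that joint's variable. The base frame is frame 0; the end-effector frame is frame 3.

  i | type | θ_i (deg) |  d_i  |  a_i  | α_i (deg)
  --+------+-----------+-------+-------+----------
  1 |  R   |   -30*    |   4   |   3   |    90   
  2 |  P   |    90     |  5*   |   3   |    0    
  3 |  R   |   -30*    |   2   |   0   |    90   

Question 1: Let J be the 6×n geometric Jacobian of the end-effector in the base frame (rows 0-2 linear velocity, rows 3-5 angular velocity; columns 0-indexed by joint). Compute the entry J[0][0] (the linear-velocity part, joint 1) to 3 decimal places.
axis z_0 = ẑ; lever o_n−o_0 = (-0.9019,-7.5622,7.0000)
cross product → J_v[:, 0] = (7.5622,-0.9019,0.0000)
J_ω[:, 0] = z_0
entry J[0][0] = 7.5622

7.562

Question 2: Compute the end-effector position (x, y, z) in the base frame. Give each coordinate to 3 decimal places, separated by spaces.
after link 1: o_1 = (2.5981, -1.5000, 4.0000)
after link 2: o_2 = (0.0981, -5.8301, 7.0000)
after link 3: o_3 = (-0.9019, -7.5622, 7.0000)

-0.902 -7.562 7.000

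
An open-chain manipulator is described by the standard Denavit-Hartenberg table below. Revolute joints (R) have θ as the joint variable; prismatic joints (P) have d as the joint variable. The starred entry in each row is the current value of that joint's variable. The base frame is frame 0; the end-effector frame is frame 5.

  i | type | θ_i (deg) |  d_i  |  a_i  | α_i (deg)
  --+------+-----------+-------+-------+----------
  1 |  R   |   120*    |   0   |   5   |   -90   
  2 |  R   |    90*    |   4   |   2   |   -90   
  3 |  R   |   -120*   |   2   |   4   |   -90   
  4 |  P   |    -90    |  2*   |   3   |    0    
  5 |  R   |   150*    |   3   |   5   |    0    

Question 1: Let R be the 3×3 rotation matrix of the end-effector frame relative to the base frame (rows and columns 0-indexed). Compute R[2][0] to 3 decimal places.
End-effector x-axis (col 0 of R) = (-0.8080,0.5335,0.2500)
R[2][0] = 0.2500

0.250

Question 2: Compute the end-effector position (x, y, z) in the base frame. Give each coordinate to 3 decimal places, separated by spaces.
after link 1: o_1 = (-2.5000, 4.3301, 0.0000)
after link 2: o_2 = (-5.9641, 2.3301, -2.0000)
after link 3: o_3 = (-7.9641, -1.1340, -0.0000)
after link 4: o_4 = (-7.3301, -4.2321, -1.7321)
after link 5: o_5 = (-12.6692, -2.3146, -3.0801)

-12.669 -2.315 -3.080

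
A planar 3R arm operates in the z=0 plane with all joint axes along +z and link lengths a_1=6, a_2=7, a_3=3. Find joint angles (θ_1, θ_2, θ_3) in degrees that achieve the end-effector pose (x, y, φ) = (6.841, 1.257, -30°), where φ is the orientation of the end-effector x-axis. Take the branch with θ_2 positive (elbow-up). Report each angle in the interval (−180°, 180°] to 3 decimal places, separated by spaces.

wrist centre = target − a_3·(cos φ, sin φ) = (4.2429, 2.7570)
cos θ_2 = (25.6035−6²−7²)/(2·6·7) = -0.7071; θ_2 = 134.9996° (elbow-up)
β = atan2(2.7570,4.2429) = 33.0153°; ψ = atan2(4.9498,1.0503) = 78.0202°
θ_1 = β − ψ = -45.0049°
θ_3 = φ − θ_1 − θ_2 = -119.9947° (wrapped to (-180°,180°])

-45.005 135.000 -119.995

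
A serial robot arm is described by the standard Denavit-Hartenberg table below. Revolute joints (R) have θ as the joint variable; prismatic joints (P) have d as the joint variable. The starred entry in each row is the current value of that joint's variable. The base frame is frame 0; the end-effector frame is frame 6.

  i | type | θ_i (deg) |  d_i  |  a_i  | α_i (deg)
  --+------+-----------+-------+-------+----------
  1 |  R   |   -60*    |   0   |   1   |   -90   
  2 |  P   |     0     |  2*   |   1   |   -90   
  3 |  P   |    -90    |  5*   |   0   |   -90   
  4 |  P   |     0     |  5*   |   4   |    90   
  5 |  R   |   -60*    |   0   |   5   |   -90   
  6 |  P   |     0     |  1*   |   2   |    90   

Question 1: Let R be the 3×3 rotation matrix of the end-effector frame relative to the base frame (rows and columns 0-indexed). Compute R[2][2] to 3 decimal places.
-1.000

End-effector z-axis (col 2 of R) = (0.0000,0.0000,-1.0000)
R[2][2] = -1.0000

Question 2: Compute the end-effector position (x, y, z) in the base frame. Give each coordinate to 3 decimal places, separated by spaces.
9.696 3.938 -5.000

after link 1: o_1 = (0.5000, -0.8660, 0.0000)
after link 2: o_2 = (2.7321, -0.7321, 0.0000)
after link 3: o_3 = (2.7321, -0.7321, -5.0000)
after link 4: o_4 = (8.6962, -3.0622, -5.0000)
after link 5: o_5 = (8.6962, 1.9378, -5.0000)
after link 6: o_6 = (9.6962, 3.9378, -5.0000)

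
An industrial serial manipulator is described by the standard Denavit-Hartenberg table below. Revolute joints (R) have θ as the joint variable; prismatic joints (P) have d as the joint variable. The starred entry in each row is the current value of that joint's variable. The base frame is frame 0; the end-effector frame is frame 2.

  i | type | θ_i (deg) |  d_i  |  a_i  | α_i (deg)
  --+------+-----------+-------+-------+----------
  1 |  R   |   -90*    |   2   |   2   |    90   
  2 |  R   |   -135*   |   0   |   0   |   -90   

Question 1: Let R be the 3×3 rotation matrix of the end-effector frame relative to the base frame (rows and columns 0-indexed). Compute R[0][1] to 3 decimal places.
1.000

End-effector y-axis (col 1 of R) = (1.0000,0.0000,-0.0000)
R[0][1] = 1.0000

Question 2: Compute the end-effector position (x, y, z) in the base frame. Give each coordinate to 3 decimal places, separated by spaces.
0.000 -2.000 2.000

after link 1: o_1 = (0.0000, -2.0000, 2.0000)
after link 2: o_2 = (0.0000, -2.0000, 2.0000)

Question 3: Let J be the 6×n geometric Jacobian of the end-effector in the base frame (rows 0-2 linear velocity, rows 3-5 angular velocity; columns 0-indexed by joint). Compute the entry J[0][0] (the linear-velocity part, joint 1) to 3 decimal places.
axis z_0 = ẑ; lever o_n−o_0 = (0.0000,-2.0000,2.0000)
cross product → J_v[:, 0] = (2.0000,0.0000,-0.0000)
J_ω[:, 0] = z_0
entry J[0][0] = 2.0000

2.000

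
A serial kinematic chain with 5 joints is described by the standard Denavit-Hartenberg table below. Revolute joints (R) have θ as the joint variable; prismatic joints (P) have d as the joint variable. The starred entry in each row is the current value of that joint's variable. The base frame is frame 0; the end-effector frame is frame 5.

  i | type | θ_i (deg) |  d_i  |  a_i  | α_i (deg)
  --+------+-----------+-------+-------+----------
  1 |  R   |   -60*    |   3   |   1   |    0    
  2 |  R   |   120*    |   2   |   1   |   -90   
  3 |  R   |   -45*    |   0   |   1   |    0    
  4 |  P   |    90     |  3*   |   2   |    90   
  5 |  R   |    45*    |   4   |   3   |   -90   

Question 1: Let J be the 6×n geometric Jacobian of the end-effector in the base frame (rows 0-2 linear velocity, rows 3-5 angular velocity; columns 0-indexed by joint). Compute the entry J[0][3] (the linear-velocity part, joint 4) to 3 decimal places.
-0.866

prismatic axis z_3 = (-0.8660,0.5000,0.0000)
J_v[:, 3] = z_3; J_ω[:, 3] = (0,0,0)
entry J[0][3] = -0.8660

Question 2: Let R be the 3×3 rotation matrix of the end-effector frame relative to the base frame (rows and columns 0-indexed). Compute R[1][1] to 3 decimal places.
-0.612

End-effector y-axis (col 1 of R) = (-0.3536,-0.6124,-0.7071)
R[1][1] = -0.6124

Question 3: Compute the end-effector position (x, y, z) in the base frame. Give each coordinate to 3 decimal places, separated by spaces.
-0.210 8.146 5.621

after link 1: o_1 = (0.5000, -0.8660, 3.0000)
after link 2: o_2 = (1.0000, 0.0000, 5.0000)
after link 3: o_3 = (1.3536, 0.6124, 5.7071)
after link 4: o_4 = (-0.5374, 3.3371, 4.2929)
after link 5: o_5 = (-0.2103, 8.1463, 5.6213)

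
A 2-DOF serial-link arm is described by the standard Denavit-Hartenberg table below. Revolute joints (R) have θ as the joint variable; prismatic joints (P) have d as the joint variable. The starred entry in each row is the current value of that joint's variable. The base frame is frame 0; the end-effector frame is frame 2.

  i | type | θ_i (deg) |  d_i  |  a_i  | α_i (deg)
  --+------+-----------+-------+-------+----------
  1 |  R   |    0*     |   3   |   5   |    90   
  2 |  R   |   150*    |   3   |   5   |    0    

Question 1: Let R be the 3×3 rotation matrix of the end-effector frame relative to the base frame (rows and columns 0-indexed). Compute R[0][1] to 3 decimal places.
End-effector y-axis (col 1 of R) = (-0.5000,-0.0000,-0.8660)
R[0][1] = -0.5000

-0.500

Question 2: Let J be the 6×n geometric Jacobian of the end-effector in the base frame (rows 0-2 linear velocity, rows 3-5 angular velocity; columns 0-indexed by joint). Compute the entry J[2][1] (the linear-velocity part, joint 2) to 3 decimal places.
axis z_1 = (0.0000,-1.0000,0.0000); lever o_n−o_1 = (-4.3301,-3.0000,2.5000)
cross product → J_v[:, 1] = (-2.5000,-0.0000,-4.3301)
J_ω[:, 1] = z_1
entry J[2][1] = -4.3301

-4.330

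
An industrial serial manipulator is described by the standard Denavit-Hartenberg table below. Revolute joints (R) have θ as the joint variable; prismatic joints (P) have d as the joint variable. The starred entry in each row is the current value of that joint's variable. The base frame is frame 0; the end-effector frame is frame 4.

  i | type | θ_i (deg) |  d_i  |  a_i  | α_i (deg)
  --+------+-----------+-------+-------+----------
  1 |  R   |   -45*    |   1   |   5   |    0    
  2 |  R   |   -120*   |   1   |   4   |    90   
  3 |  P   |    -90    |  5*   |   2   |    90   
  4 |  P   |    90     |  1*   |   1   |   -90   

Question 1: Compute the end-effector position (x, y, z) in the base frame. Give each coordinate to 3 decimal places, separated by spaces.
after link 1: o_1 = (3.5355, -3.5355, 1.0000)
after link 2: o_2 = (-0.3282, -4.5708, 2.0000)
after link 3: o_3 = (-1.6223, 0.2588, 0.0000)
after link 4: o_4 = (-0.9152, 1.4836, 0.0000)

-0.915 1.484 0.000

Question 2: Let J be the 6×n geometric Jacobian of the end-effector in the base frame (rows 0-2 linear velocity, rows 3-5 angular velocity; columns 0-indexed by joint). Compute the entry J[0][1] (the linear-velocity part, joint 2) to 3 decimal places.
-5.019

axis z_1 = (0.0000,0.0000,1.0000); lever o_n−o_1 = (-4.4507,5.0191,-1.0000)
cross product → J_v[:, 1] = (-5.0191,-4.4507,0.0000)
J_ω[:, 1] = z_1
entry J[0][1] = -5.0191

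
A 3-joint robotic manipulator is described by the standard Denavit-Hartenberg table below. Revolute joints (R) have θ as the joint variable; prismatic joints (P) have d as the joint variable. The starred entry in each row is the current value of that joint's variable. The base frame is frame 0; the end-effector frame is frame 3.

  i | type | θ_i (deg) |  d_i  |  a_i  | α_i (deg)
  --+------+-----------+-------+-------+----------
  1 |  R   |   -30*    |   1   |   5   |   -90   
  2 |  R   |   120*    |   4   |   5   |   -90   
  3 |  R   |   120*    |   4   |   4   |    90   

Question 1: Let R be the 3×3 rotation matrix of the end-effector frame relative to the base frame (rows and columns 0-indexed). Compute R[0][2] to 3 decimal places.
End-effector z-axis (col 2 of R) = (-0.6250,-0.2165,-0.7500)
R[0][2] = -0.6250

-0.625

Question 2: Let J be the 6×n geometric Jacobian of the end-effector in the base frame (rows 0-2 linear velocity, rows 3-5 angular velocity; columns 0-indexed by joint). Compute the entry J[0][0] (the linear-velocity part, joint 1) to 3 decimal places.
-0.446

axis z_0 = ẑ; lever o_n−o_0 = (0.2990,0.4462,0.4019)
cross product → J_v[:, 0] = (-0.4462,0.2990,0.0000)
J_ω[:, 0] = z_0
entry J[0][0] = -0.4462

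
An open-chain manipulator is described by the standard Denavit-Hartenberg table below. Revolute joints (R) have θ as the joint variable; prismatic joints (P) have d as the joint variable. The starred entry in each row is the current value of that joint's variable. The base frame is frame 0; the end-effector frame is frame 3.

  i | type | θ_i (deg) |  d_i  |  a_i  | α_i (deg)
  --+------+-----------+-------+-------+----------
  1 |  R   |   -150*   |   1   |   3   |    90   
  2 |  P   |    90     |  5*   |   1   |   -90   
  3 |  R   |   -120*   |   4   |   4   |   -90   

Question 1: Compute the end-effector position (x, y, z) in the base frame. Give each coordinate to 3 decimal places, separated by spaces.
after link 1: o_1 = (-2.5981, -1.5000, 1.0000)
after link 2: o_2 = (-5.0981, 2.8301, 2.0000)
after link 3: o_3 = (-3.3660, 7.8301, 0.0000)

-3.366 7.830 0.000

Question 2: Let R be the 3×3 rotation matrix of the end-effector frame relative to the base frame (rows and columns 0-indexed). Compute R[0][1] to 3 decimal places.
-0.866

End-effector y-axis (col 1 of R) = (-0.8660,-0.5000,-0.0000)
R[0][1] = -0.8660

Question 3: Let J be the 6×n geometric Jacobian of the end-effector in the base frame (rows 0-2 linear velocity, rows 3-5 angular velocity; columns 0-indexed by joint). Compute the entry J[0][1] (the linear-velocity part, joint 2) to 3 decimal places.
-0.500

prismatic axis z_1 = (-0.5000,0.8660,0.0000)
J_v[:, 1] = z_1; J_ω[:, 1] = (0,0,0)
entry J[0][1] = -0.5000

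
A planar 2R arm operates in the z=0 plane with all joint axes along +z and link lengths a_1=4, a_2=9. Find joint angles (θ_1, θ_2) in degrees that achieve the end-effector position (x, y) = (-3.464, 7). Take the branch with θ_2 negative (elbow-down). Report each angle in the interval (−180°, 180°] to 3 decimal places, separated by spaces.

cos θ_2 = (60.9993−4²−9²)/(2·4·9) = -0.5000; θ_2 = -120.0006° (elbow-down)
β = atan2(7.0000,-3.4640) = 116.3288°; ψ = atan2(-7.7942,-0.5001) = -93.6712°
θ_1 = β − ψ = 210.0000°

-150.000 -120.001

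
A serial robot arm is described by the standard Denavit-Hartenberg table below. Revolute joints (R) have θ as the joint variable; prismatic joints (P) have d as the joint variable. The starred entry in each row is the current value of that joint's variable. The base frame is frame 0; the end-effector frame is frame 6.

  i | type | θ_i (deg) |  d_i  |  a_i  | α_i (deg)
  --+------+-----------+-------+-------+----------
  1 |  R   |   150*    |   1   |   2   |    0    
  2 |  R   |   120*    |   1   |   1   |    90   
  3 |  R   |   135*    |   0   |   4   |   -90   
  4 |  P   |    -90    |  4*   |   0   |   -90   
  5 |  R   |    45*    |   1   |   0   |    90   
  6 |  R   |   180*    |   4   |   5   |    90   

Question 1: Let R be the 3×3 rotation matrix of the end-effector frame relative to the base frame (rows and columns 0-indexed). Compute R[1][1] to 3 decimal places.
0.500

End-effector y-axis (col 1 of R) = (-0.7071,0.5000,-0.5000)
R[1][1] = 0.5000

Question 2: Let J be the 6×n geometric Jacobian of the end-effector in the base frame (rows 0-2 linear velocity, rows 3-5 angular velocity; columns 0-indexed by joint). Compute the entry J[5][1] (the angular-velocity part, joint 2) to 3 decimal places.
1.000

axis z_1 = (0.0000,0.0000,1.0000); lever o_n−o_1 = (0.7071,9.8640,-2.7929)
cross product → J_v[:, 1] = (-9.8640,0.7071,0.0000)
J_ω[:, 1] = z_1
entry J[5][1] = 1.0000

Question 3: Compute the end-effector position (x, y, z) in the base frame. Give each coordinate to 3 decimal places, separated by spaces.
-1.025 10.864 -1.793

after link 1: o_1 = (-1.7321, 1.0000, 1.0000)
after link 2: o_2 = (-1.7321, -0.0000, 2.0000)
after link 3: o_3 = (-1.7321, 2.8284, 4.8284)
after link 4: o_4 = (-1.7321, 5.6569, 2.0000)
after link 5: o_5 = (-1.7321, 6.3640, 2.7071)
after link 6: o_6 = (-1.0249, 10.8640, -1.7929)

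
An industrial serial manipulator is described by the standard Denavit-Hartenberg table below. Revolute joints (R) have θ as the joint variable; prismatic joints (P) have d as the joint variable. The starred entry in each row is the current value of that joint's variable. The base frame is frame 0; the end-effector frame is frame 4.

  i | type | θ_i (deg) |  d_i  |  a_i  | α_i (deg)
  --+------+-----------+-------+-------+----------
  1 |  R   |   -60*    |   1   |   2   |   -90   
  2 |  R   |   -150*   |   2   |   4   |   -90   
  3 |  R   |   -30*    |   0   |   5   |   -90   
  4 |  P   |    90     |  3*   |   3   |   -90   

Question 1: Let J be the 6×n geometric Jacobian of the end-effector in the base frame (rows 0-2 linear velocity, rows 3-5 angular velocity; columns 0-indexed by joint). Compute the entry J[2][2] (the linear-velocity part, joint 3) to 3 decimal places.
axis z_2 = (0.2500,-0.4330,0.8660); lever o_n−o_2 = (-3.3595,5.6226,0.3170)
cross product → J_v[:, 2] = (-5.0066,-2.9886,-0.0490)
J_ω[:, 2] = z_2
entry J[2][2] = -0.0490

-0.049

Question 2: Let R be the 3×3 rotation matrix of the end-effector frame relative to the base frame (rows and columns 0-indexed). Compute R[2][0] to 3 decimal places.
End-effector x-axis (col 0 of R) = (-0.2500,0.4330,-0.8660)
R[2][0] = -0.8660

-0.866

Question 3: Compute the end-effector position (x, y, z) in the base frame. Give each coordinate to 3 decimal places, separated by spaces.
-2.359 7.891 3.317

after link 1: o_1 = (1.0000, -1.7321, 1.0000)
after link 2: o_2 = (1.0000, 2.2679, 3.0000)
after link 3: o_3 = (1.2901, 6.7655, 5.1651)
after link 4: o_4 = (-2.3595, 7.8905, 3.3170)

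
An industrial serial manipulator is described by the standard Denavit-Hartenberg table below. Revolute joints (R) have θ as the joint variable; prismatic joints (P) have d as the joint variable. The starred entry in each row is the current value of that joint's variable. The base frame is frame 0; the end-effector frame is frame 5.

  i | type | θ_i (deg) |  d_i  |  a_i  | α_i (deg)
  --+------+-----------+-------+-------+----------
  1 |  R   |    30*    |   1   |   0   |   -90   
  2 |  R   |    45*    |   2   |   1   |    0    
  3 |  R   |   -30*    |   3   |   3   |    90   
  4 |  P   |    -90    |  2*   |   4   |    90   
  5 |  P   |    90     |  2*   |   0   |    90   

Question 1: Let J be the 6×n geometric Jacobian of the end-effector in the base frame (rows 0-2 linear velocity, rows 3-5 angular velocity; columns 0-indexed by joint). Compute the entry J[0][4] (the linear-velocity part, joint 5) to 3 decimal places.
-0.837

prismatic axis z_4 = (-0.8365,-0.4830,0.2588)
J_v[:, 4] = z_4; J_ω[:, 4] = (0,0,0)
entry J[0][4] = -0.8365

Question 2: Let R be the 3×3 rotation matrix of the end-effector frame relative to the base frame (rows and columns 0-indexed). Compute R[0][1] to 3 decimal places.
-0.837

End-effector y-axis (col 1 of R) = (-0.8365,-0.4830,0.2588)
R[0][1] = -0.8365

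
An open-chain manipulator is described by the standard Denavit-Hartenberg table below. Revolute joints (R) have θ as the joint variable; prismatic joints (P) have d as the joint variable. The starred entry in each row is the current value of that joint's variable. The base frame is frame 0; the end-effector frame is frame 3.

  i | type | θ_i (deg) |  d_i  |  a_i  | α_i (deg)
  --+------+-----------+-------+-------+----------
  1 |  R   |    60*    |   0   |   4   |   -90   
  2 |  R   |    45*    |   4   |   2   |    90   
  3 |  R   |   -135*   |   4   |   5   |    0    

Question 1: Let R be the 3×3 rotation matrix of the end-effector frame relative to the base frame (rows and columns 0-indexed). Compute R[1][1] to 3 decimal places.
0.079

End-effector y-axis (col 1 of R) = (0.8624,0.0795,-0.5000)
R[1][1] = 0.0795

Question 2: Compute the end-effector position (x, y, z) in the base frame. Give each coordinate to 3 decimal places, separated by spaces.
after link 1: o_1 = (2.0000, 3.4641, 0.0000)
after link 2: o_2 = (-0.7570, 6.6888, -1.4142)
after link 3: o_3 = (2.4691, 5.2055, 3.9142)

2.469 5.206 3.914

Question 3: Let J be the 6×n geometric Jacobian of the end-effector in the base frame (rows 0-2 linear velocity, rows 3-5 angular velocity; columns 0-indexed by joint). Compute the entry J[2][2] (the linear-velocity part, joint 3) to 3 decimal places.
axis z_2 = (0.3536,0.6124,0.7071); lever o_n−o_2 = (3.2261,-1.4833,5.3284)
cross product → J_v[:, 2] = (4.3119,0.3973,-2.5000)
J_ω[:, 2] = z_2
entry J[2][2] = -2.5000

-2.500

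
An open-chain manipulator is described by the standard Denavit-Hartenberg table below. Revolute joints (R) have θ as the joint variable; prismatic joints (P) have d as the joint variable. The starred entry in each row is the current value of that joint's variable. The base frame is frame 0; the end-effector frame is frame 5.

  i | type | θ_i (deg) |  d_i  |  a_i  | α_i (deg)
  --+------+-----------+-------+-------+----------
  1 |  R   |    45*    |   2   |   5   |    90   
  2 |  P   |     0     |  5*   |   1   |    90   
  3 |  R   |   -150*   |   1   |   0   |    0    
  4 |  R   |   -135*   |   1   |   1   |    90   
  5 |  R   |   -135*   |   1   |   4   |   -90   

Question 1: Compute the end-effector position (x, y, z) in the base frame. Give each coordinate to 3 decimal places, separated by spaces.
6.695 2.487 2.828

after link 1: o_1 = (3.5355, 3.5355, 2.0000)
after link 2: o_2 = (7.7782, 0.7071, 2.0000)
after link 3: o_3 = (7.7782, 0.7071, 1.0000)
after link 4: o_4 = (8.6442, 0.2071, 0.0000)
after link 5: o_5 = (6.6947, 2.4873, 2.8284)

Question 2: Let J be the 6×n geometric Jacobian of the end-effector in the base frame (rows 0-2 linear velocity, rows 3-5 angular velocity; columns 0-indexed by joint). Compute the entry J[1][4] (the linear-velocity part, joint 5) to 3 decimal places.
axis z_4 = (0.5000,0.8660,-0.0000); lever o_n−o_4 = (-1.9495,2.2802,2.8284)
cross product → J_v[:, 4] = (2.4495,-1.4142,2.8284)
J_ω[:, 4] = z_4
entry J[1][4] = -1.4142

-1.414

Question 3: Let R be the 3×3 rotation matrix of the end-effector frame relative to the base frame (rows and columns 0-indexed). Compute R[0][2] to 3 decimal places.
End-effector z-axis (col 2 of R) = (0.6124,-0.3536,0.7071)
R[0][2] = 0.6124

0.612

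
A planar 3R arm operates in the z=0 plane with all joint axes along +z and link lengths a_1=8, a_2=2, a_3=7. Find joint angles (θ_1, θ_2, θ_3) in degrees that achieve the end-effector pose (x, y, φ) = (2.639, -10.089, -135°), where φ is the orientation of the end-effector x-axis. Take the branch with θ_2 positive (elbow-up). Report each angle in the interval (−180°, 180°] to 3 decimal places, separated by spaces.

-45.000 59.998 -149.998

wrist centre = target − a_3·(cos φ, sin φ) = (7.5887, -5.1393)
cos θ_2 = (84.0010−8²−2²)/(2·8·2) = 0.5000; θ_2 = 59.9979° (elbow-up)
β = atan2(-5.1393,7.5887) = -34.1066°; ψ = atan2(1.7320,9.0001) = 10.8931°
θ_1 = β − ψ = -44.9997°
θ_3 = φ − θ_1 − θ_2 = -149.9982° (wrapped to (-180°,180°])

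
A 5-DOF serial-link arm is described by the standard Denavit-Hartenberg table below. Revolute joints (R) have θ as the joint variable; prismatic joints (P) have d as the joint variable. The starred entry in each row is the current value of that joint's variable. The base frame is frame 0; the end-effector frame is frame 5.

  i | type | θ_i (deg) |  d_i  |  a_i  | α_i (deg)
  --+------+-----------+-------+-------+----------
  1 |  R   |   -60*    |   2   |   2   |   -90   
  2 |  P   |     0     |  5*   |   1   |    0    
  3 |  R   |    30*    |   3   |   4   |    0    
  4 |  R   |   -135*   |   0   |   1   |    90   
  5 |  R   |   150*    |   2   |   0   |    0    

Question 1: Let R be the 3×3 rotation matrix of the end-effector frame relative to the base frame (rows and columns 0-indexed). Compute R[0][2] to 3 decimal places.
-0.483

End-effector z-axis (col 2 of R) = (-0.4830,0.8365,-0.2588)
R[0][2] = -0.4830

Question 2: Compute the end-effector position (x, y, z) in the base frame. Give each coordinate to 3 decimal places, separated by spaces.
after link 1: o_1 = (1.0000, -1.7321, 2.0000)
after link 2: o_2 = (5.8301, -0.0981, 2.0000)
after link 3: o_3 = (10.1603, -1.5981, 0.0000)
after link 4: o_4 = (10.0308, -1.3739, 0.9659)
after link 5: o_5 = (9.0649, 0.2991, 0.4483)

9.065 0.299 0.448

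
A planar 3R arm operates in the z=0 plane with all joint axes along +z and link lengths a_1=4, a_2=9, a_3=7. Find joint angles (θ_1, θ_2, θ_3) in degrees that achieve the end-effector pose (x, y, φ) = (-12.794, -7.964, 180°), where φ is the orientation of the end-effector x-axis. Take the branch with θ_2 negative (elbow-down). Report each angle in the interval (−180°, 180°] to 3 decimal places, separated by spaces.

-59.996 -90.003 -30.000

wrist centre = target − a_3·(cos φ, sin φ) = (-5.7940, -7.9640)
cos θ_2 = (96.9957−4²−9²)/(2·4·9) = -0.0001; θ_2 = -90.0034° (elbow-down)
β = atan2(-7.9640,-5.7940) = -126.0368°; ψ = atan2(-9.0000,3.9995) = -66.0403°
θ_1 = β − ψ = -59.9964°
θ_3 = φ − θ_1 − θ_2 = -30.0002° (wrapped to (-180°,180°])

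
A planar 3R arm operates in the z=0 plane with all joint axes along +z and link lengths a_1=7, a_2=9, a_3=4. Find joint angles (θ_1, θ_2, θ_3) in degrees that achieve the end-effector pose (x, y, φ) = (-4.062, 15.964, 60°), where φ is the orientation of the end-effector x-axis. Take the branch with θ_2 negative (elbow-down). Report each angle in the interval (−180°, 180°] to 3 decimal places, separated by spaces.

150.001 -60.002 -29.998

wrist centre = target − a_3·(cos φ, sin φ) = (-6.0620, 12.4999)
cos θ_2 = (192.9953−7²−9²)/(2·7·9) = 0.5000; θ_2 = -60.0025° (elbow-down)
β = atan2(12.4999,-6.0620) = 115.8717°; ψ = atan2(-7.7944,11.4997) = -34.1292°
θ_1 = β − ψ = 150.0010°
θ_3 = φ − θ_1 − θ_2 = -29.9985° (wrapped to (-180°,180°])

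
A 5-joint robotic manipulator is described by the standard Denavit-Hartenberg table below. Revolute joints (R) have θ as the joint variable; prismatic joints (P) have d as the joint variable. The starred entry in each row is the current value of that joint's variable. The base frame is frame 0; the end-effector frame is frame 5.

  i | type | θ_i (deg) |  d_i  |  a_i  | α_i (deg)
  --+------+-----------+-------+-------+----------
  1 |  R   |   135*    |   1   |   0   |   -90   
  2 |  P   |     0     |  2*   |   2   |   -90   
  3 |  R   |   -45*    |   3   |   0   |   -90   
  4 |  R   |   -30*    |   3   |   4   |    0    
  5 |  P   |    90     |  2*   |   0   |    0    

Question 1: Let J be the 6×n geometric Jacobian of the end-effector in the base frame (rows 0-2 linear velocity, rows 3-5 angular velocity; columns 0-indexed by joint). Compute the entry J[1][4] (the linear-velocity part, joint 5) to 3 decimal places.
prismatic axis z_4 = (0.0000,1.0000,-0.0000)
J_v[:, 4] = z_4; J_ω[:, 4] = (0,0,0)
entry J[1][4] = 1.0000

1.000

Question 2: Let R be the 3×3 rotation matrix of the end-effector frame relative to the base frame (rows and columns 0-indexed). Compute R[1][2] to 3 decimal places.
End-effector z-axis (col 2 of R) = (0.0000,1.0000,-0.0000)
R[1][2] = 1.0000

1.000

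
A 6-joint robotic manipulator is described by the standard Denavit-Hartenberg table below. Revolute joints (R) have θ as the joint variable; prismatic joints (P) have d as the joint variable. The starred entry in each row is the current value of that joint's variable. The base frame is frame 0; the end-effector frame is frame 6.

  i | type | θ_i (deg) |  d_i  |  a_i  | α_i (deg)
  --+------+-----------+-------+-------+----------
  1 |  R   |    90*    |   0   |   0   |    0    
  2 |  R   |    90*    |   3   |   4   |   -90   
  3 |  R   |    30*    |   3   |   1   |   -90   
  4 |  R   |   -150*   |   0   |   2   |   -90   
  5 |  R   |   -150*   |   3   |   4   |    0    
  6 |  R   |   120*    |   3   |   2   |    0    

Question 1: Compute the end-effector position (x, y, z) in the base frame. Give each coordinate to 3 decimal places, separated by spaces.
after link 1: o_1 = (0.0000, 0.0000, 0.0000)
after link 2: o_2 = (-4.0000, 0.0000, 3.0000)
after link 3: o_3 = (-4.8660, -3.0000, 2.5000)
after link 4: o_4 = (-3.3660, -4.0000, 3.3660)
after link 5: o_5 = (-6.2631, -4.8660, -0.6160)
after link 6: o_6 = (-5.7631, -8.3301, -1.4821)

-5.763 -8.330 -1.482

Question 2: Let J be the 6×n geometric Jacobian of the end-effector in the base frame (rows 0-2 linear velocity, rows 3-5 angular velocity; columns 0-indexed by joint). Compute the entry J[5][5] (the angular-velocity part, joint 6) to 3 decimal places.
-0.250

axis z_5 = (-0.4330,-0.8660,-0.2500); lever o_n−o_5 = (0.5000,-3.4641,-0.8660)
cross product → J_v[:, 5] = (-0.1160,-0.5000,1.9330)
J_ω[:, 5] = z_5
entry J[5][5] = -0.2500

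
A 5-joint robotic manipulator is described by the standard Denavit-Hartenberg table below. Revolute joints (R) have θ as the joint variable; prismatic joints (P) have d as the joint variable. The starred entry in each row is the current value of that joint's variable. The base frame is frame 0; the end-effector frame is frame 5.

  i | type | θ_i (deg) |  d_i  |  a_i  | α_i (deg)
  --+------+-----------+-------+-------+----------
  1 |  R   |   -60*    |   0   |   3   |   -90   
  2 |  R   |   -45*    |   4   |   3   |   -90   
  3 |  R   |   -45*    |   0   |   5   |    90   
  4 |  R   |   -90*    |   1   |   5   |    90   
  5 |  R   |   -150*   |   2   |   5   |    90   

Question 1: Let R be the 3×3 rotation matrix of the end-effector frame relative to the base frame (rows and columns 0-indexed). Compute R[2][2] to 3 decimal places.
End-effector z-axis (col 2 of R) = (0.4906,0.3750,-0.7866)
R[2][2] = -0.7866

-0.787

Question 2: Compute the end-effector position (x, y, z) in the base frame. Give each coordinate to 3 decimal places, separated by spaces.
after link 1: o_1 = (1.5000, -2.5981, 0.0000)
after link 2: o_2 = (6.0248, -2.4352, 2.1213)
after link 3: o_3 = (10.3366, -2.8325, 4.6213)
after link 4: o_4 = (8.9312, 1.0159, 7.6569)
after link 5: o_5 = (7.8315, -3.4432, 4.8450)

7.831 -3.443 4.845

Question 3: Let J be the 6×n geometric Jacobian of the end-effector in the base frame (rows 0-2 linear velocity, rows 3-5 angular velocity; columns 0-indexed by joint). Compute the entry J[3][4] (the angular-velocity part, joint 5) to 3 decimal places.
axis z_4 = (-0.8624,0.0795,-0.5000); lever o_n−o_4 = (-1.0997,-4.4591,-2.8119)
cross product → J_v[:, 4] = (-2.4530,-1.8750,3.9328)
J_ω[:, 4] = z_4
entry J[3][4] = -0.8624

-0.862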